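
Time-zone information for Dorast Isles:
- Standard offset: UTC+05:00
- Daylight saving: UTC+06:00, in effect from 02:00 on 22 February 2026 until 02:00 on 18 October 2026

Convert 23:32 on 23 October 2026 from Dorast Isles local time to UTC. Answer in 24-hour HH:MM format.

23 October 2026 is outside the daylight-saving period (22 February – 18 October), so Dorast Isles is on standard time, UTC+05:00.
23:32 local − 5h = 18:32 UTC.

18:32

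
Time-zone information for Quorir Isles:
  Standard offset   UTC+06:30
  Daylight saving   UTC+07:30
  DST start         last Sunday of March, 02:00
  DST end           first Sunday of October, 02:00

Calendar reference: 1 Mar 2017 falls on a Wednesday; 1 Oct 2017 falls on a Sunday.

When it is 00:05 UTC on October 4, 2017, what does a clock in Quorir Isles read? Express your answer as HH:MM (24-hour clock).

1 March 2017 is a Wednesday, so Sundays fall on 5, 12, 19, 26; the last is March 26.
1 October 2017 is a Sunday, so the first Sunday is October 1.
At the standard offset (UTC+06:30), 00:05 UTC + 6h30m = 06:35 Quorir Isles standard time.
Daylight saving runs 26 March – 1 October; the standard-time date in Quorir Isles, October 4, 2017, is outside that window, so Quorir Isles is on standard time at UTC+06:30.
00:05 UTC + 6h30m = 06:35 local.

06:35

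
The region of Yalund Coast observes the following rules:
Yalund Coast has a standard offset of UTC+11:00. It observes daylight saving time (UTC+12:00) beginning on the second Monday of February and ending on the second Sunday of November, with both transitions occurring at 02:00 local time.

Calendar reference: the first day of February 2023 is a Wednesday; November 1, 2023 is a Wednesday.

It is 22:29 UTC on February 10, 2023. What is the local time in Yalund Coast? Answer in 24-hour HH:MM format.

09:29

1 February 2023 is a Wednesday, so the first Monday is February 6 and the second is February 13.
1 November 2023 is a Wednesday, so the first Sunday is November 5 and the second is November 12.
At the standard offset (UTC+11:00), 22:29 UTC + 11h = 09:29 Yalund Coast standard time (rolling into the next day, 11 February 2023).
Daylight saving runs 13 February – 12 November; the standard-time date in Yalund Coast, February 11, 2023, is outside that window, so Yalund Coast is on standard time at UTC+11:00.
22:29 UTC + 11h = 09:29 local (rolling into the next day, 11 February 2023).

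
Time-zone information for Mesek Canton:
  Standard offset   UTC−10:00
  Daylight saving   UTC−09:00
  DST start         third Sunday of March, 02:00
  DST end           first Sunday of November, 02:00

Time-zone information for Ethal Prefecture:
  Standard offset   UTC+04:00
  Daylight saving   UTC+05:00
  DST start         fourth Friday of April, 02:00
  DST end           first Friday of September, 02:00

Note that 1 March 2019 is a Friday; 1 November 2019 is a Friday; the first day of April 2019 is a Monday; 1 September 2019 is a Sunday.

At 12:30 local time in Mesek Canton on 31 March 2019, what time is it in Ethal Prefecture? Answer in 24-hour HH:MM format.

1 March 2019 is a Friday, so the first Sunday is March 3 and the third is March 17.
1 November 2019 is a Friday, so the first Sunday is November 3.
31 March 2019 falls between 17 March and 3 November, so daylight saving is in effect and Mesek Canton is at UTC−09:00.
12:30 Mesek Canton + 9h = 21:30 UTC.
1 April 2019 is a Monday, so the first Friday is April 5 and the fourth is April 26.
1 September 2019 is a Sunday, so the first Friday is September 6.
At the standard offset (UTC+04:00), 21:30 UTC + 4h = 01:30 Ethal Prefecture standard time (rolling into the next day, 1 April 2019).
The standard-time date in Ethal Prefecture, 1 April 2019, does not fall between 26 April and 6 September, so daylight saving is not in effect and Ethal Prefecture is at UTC+04:00.
21:30 UTC + 4h = 01:30 Ethal Prefecture (rolling into the next day, 1 April 2019).

01:30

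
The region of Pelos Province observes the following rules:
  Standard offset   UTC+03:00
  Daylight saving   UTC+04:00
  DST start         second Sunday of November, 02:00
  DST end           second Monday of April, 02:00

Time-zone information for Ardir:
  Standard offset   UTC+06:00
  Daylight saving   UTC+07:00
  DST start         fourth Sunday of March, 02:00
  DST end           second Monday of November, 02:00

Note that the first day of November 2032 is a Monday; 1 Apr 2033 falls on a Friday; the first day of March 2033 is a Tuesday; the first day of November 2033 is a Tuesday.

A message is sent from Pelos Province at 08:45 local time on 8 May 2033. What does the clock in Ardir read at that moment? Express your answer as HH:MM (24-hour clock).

1 November 2032 is a Monday, so the first Sunday is November 7 and the second is November 14.
1 April 2033 is a Friday, so the first Monday is April 4 and the second is April 11.
8 May 2033 does not fall between 14 November 2032 and 11 April 2033, so daylight saving is not in effect and Pelos Province is at UTC+03:00.
08:45 Pelos Province − 3h = 05:45 UTC.
1 March 2033 is a Tuesday, so the first Sunday is March 6 and the fourth is March 27.
1 November 2033 is a Tuesday, so the first Monday is November 7 and the second is November 14.
At the standard offset (UTC+06:00), 05:45 UTC + 6h = 11:45 Ardir standard time.
The standard-time date in Ardir, 8 May 2033, falls between 27 March and 14 November, so daylight saving is in effect and Ardir is at UTC+07:00.
05:45 UTC + 7h = 12:45 Ardir.

12:45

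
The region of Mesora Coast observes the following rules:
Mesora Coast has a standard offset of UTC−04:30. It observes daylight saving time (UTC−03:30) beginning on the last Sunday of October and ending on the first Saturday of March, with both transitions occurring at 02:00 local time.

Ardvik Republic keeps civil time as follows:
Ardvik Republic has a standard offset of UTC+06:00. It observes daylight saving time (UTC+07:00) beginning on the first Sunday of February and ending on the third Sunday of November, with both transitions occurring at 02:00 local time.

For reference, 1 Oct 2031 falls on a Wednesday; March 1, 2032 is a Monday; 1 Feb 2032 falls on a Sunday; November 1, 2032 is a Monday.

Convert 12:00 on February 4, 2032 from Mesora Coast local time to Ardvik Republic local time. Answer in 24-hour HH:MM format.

1 October 2031 is a Wednesday, so Sundays fall on 5, 12, 19, 26; the last is October 26.
1 March 2032 is a Monday, so the first Saturday is March 6.
February 4, 2032 falls between 26 October 2031 and 6 March 2032, so daylight saving is in effect and Mesora Coast is at UTC−03:30.
12:00 Mesora Coast + 3h30m = 15:30 UTC.
1 February 2032 is a Sunday, so the first Sunday is February 1.
1 November 2032 is a Monday, so the first Sunday is November 7 and the third is November 21.
At the standard offset (UTC+06:00), 15:30 UTC + 6h = 21:30 Ardvik Republic standard time.
The standard-time date in Ardvik Republic, February 4, 2032, falls between 1 February and 21 November, so daylight saving is in effect and Ardvik Republic is at UTC+07:00.
15:30 UTC + 7h = 22:30 Ardvik Republic.

22:30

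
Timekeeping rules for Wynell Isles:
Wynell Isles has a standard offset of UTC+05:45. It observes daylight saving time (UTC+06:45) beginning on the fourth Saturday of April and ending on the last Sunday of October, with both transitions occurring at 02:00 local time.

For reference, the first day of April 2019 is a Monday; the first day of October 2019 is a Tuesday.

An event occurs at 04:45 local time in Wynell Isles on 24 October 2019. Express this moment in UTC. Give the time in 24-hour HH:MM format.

1 April 2019 is a Monday, so the first Saturday is April 6 and the fourth is April 27.
1 October 2019 is a Tuesday, so Sundays fall on 6, 13, 20, 27; the last is October 27.
24 October 2019 falls between 27 April and 27 October, so daylight saving is in effect and Wynell Isles is at UTC+06:45.
04:45 local − 6h45m = 22:00 UTC (rolling into the previous day, 23 October 2019).

22:00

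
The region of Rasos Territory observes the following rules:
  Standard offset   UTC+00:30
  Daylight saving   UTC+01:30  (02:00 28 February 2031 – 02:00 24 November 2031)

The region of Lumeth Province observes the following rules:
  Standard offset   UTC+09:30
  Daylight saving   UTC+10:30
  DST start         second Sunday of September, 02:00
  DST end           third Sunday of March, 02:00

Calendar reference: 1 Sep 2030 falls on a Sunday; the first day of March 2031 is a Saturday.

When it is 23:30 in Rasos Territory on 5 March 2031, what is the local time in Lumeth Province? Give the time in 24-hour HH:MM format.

5 March 2031 falls between 28 February and 24 November, so daylight saving is in effect and Rasos Territory is at UTC+01:30.
23:30 Rasos Territory − 1h30m = 22:00 UTC.
1 September 2030 is a Sunday, so the first Sunday is September 1 and the second is September 8.
1 March 2031 is a Saturday, so the first Sunday is March 2 and the third is March 16.
At the standard offset (UTC+09:30), 22:00 UTC + 9h30m = 07:30 Lumeth Province standard time (rolling into the next day, 6 March 2031).
Daylight saving runs 8 September 2030 – 16 March 2031; the standard-time date in Lumeth Province, 6 March 2031, is inside that window, so Lumeth Province is at UTC+10:30.
22:00 UTC + 10h30m = 08:30 Lumeth Province (rolling into the next day, 6 March 2031).

08:30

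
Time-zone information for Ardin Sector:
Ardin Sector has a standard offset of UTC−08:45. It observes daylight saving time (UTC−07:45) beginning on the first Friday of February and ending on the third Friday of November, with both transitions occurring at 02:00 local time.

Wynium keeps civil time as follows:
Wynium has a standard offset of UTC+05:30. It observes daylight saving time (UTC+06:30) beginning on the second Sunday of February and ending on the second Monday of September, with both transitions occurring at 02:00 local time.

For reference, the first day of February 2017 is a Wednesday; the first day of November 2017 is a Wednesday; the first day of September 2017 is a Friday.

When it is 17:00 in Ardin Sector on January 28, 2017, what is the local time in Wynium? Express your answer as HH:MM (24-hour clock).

1 February 2017 is a Wednesday, so the first Friday is February 3.
1 November 2017 is a Wednesday, so the first Friday is November 3 and the third is November 17.
January 28, 2017 is outside the daylight-saving period (3 February – 17 November), so Ardin Sector is on standard time, UTC−08:45.
17:00 Ardin Sector + 8h45m = 01:45 UTC (rolling into the next day, 29 January 2017).
1 February 2017 is a Wednesday, so the first Sunday is February 5 and the second is February 12.
1 September 2017 is a Friday, so the first Monday is September 4 and the second is September 11.
At the standard offset (UTC+05:30), 01:45 UTC + 5h30m = 07:15 Wynium standard time.
Daylight saving runs 12 February – 11 September; the standard-time date in Wynium, January 29, 2017, is outside that window, so Wynium is on standard time at UTC+05:30.
01:45 UTC + 5h30m = 07:15 Wynium.

07:15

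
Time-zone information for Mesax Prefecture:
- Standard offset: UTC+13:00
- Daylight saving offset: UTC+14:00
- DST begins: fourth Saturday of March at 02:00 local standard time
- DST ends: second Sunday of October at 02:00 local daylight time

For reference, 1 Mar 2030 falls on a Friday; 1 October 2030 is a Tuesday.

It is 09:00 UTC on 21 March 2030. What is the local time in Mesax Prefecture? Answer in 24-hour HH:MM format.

1 March 2030 is a Friday, so the first Saturday is March 2 and the fourth is March 23.
1 October 2030 is a Tuesday, so the first Sunday is October 6 and the second is October 13.
At the standard offset (UTC+13:00), 09:00 UTC + 13h = 22:00 Mesax Prefecture standard time.
Daylight saving runs 23 March – 13 October; the standard-time date in Mesax Prefecture, 21 March 2030, is outside that window, so Mesax Prefecture is on standard time at UTC+13:00.
09:00 UTC + 13h = 22:00 local.

22:00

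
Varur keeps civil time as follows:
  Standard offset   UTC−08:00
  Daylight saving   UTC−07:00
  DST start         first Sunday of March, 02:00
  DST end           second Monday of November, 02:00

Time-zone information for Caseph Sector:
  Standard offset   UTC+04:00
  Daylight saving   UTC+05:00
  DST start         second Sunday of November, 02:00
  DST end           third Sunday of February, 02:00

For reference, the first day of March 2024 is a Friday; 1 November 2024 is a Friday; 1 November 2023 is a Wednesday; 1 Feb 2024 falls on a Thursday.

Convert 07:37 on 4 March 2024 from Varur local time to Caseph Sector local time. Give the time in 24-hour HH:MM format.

18:37

1 March 2024 is a Friday, so the first Sunday is March 3.
1 November 2024 is a Friday, so the first Monday is November 4 and the second is November 11.
4 March 2024 falls between 3 March and 11 November, so daylight saving is in effect and Varur is at UTC−07:00.
07:37 Varur + 7h = 14:37 UTC.
1 November 2023 is a Wednesday, so the first Sunday is November 5 and the second is November 12.
1 February 2024 is a Thursday, so the first Sunday is February 4 and the third is February 18.
At the standard offset (UTC+04:00), 14:37 UTC + 4h = 18:37 Caseph Sector standard time.
The standard-time date in Caseph Sector, 4 March 2024, is outside the daylight-saving period (12 November 2023 – 18 February 2024), so Caseph Sector is on standard time, UTC+04:00.
14:37 UTC + 4h = 18:37 Caseph Sector.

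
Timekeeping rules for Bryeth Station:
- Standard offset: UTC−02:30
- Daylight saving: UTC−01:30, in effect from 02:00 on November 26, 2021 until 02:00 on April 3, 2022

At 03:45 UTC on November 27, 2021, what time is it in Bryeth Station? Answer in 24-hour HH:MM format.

At the standard offset (UTC−02:30), 03:45 UTC − 2h30m = 01:15 Bryeth Station standard time.
The standard-time date in Bryeth Station, November 27, 2021, lies within the daylight-saving period (26 November 2021 – 3 April 2022), so Bryeth Station is on daylight time, UTC−01:30.
03:45 UTC − 1h30m = 02:15 local.

02:15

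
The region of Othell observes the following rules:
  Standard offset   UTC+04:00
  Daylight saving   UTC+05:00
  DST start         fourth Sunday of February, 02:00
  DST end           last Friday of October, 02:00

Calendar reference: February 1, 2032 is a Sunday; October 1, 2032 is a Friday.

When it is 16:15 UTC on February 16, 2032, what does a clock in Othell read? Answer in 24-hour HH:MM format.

20:15

1 February 2032 is a Sunday, so the first Sunday is February 1 and the fourth is February 22.
1 October 2032 is a Friday, so Fridays fall on 1, 8, 15, 22, 29; the last is October 29.
At the standard offset (UTC+04:00), 16:15 UTC + 4h = 20:15 Othell standard time.
The standard-time date in Othell, February 16, 2032, does not fall between 22 February and 29 October, so daylight saving is not in effect and Othell is at UTC+04:00.
16:15 UTC + 4h = 20:15 local.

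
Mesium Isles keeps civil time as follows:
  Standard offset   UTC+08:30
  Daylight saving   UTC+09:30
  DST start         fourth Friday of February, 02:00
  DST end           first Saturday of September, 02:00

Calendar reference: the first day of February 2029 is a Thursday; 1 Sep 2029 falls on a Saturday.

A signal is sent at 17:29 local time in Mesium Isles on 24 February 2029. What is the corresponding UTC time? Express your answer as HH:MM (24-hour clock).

1 February 2029 is a Thursday, so the first Friday is February 2 and the fourth is February 23.
1 September 2029 is a Saturday, so the first Saturday is September 1.
24 February 2029 falls between 23 February and 1 September, so daylight saving is in effect and Mesium Isles is at UTC+09:30.
17:29 local − 9h30m = 07:59 UTC.

07:59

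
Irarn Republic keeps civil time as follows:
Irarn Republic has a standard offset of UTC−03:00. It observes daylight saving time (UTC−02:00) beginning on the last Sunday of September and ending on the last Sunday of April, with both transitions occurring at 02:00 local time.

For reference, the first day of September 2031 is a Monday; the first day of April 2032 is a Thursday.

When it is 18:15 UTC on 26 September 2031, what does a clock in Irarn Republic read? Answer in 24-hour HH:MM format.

15:15

1 September 2031 is a Monday, so Sundays fall on 7, 14, 21, 28; the last is September 28.
1 April 2032 is a Thursday, so Sundays fall on 4, 11, 18, 25; the last is April 25.
At the standard offset (UTC−03:00), 18:15 UTC − 3h = 15:15 Irarn Republic standard time.
The standard-time date in Irarn Republic, 26 September 2031, is outside the daylight-saving period (28 September 2031 – 25 April 2032), so Irarn Republic is on standard time, UTC−03:00.
18:15 UTC − 3h = 15:15 local.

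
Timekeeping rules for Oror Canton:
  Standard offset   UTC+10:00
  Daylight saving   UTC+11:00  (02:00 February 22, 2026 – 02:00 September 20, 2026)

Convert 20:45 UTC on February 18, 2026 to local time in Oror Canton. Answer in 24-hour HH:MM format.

06:45

At the standard offset (UTC+10:00), 20:45 UTC + 10h = 06:45 Oror Canton standard time (rolling into the next day, 19 February 2026).
Daylight saving runs 22 February – 20 September; the standard-time date in Oror Canton, February 19, 2026, is outside that window, so Oror Canton is on standard time at UTC+10:00.
20:45 UTC + 10h = 06:45 local (rolling into the next day, 19 February 2026).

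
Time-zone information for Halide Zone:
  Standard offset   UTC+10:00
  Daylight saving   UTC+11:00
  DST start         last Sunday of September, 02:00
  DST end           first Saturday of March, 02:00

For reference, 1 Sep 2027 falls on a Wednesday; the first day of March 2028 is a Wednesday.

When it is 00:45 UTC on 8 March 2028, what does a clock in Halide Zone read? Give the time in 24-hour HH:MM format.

1 September 2027 is a Wednesday, so Sundays fall on 5, 12, 19, 26; the last is September 26.
1 March 2028 is a Wednesday, so the first Saturday is March 4.
At the standard offset (UTC+10:00), 00:45 UTC + 10h = 10:45 Halide Zone standard time.
The standard-time date in Halide Zone, 8 March 2028, is outside the daylight-saving period (26 September 2027 – 4 March 2028), so Halide Zone is on standard time, UTC+10:00.
00:45 UTC + 10h = 10:45 local.

10:45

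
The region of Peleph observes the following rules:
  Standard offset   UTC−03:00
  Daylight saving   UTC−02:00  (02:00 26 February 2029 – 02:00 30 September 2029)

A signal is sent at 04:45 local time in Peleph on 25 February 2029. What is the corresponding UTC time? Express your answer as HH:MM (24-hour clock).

07:45

25 February 2029 is outside the daylight-saving period (26 February – 30 September), so Peleph is on standard time, UTC−03:00.
04:45 local + 3h = 07:45 UTC.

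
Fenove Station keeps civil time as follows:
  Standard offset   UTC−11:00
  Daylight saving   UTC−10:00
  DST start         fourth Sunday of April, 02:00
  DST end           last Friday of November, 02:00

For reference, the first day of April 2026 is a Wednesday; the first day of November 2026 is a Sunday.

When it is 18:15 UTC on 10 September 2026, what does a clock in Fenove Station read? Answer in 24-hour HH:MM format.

1 April 2026 is a Wednesday, so the first Sunday is April 5 and the fourth is April 26.
1 November 2026 is a Sunday, so Fridays fall on 6, 13, 20, 27; the last is November 27.
At the standard offset (UTC−11:00), 18:15 UTC − 11h = 07:15 Fenove Station standard time.
The standard-time date in Fenove Station, 10 September 2026, lies within the daylight-saving period (26 April – 27 November), so Fenove Station is on daylight time, UTC−10:00.
18:15 UTC − 10h = 08:15 local.

08:15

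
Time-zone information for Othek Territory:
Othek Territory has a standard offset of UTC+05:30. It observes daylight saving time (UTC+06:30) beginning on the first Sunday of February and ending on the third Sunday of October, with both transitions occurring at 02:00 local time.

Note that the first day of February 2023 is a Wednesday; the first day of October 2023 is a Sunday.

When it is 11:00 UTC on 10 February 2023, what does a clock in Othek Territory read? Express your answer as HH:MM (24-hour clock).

1 February 2023 is a Wednesday, so the first Sunday is February 5.
1 October 2023 is a Sunday, so the first Sunday is October 1 and the third is October 15.
At the standard offset (UTC+05:30), 11:00 UTC + 5h30m = 16:30 Othek Territory standard time.
Daylight saving runs 5 February – 15 October; the standard-time date in Othek Territory, 10 February 2023, is inside that window, so Othek Territory is at UTC+06:30.
11:00 UTC + 6h30m = 17:30 local.

17:30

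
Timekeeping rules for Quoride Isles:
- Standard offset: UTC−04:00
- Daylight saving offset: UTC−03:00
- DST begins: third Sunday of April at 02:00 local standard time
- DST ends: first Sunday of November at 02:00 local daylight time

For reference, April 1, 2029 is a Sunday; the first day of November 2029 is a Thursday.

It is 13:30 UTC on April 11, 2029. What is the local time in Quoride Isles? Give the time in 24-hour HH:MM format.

1 April 2029 is a Sunday, so the first Sunday is April 1 and the third is April 15.
1 November 2029 is a Thursday, so the first Sunday is November 4.
At the standard offset (UTC−04:00), 13:30 UTC − 4h = 09:30 Quoride Isles standard time.
Daylight saving runs 15 April – 4 November; the standard-time date in Quoride Isles, April 11, 2029, is outside that window, so Quoride Isles is on standard time at UTC−04:00.
13:30 UTC − 4h = 09:30 local.

09:30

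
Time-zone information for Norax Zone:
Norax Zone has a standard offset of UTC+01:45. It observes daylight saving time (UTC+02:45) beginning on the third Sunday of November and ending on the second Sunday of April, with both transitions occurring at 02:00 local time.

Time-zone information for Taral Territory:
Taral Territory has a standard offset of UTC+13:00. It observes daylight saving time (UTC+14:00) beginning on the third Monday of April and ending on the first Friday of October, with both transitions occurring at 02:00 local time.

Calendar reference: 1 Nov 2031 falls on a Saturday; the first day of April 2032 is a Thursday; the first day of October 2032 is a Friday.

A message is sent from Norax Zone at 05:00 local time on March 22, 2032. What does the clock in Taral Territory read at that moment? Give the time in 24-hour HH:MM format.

15:15

1 November 2031 is a Saturday, so the first Sunday is November 2 and the third is November 16.
1 April 2032 is a Thursday, so the first Sunday is April 4 and the second is April 11.
March 22, 2032 falls between 16 November 2031 and 11 April 2032, so daylight saving is in effect and Norax Zone is at UTC+02:45.
05:00 Norax Zone − 2h45m = 02:15 UTC.
1 April 2032 is a Thursday, so the first Monday is April 5 and the third is April 19.
1 October 2032 is a Friday, so the first Friday is October 1.
At the standard offset (UTC+13:00), 02:15 UTC + 13h = 15:15 Taral Territory standard time.
The standard-time date in Taral Territory, March 22, 2032, does not fall between 19 April and 1 October, so daylight saving is not in effect and Taral Territory is at UTC+13:00.
02:15 UTC + 13h = 15:15 Taral Territory.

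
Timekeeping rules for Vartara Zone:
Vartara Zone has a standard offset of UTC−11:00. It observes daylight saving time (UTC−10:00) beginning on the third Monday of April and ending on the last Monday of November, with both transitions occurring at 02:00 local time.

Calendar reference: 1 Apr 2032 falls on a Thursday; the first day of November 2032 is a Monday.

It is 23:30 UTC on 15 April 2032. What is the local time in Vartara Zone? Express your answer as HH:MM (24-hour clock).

12:30

1 April 2032 is a Thursday, so the first Monday is April 5 and the third is April 19.
1 November 2032 is a Monday, so Mondays fall on 1, 8, 15, 22, 29; the last is November 29.
At the standard offset (UTC−11:00), 23:30 UTC − 11h = 12:30 Vartara Zone standard time.
The standard-time date in Vartara Zone, 15 April 2032, is outside the daylight-saving period (19 April – 29 November), so Vartara Zone is on standard time, UTC−11:00.
23:30 UTC − 11h = 12:30 local.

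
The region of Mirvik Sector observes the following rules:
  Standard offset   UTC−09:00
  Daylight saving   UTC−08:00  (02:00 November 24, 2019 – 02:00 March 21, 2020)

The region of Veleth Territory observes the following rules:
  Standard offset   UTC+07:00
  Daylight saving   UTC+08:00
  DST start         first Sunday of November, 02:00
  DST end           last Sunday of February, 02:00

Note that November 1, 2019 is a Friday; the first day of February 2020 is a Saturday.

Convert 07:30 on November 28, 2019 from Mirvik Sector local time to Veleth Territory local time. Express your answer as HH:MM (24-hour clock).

23:30

Daylight saving runs 24 November 2019 – 21 March 2020; November 28, 2019 is inside that window, so Mirvik Sector is at UTC−08:00.
07:30 Mirvik Sector + 8h = 15:30 UTC.
1 November 2019 is a Friday, so the first Sunday is November 3.
1 February 2020 is a Saturday, so Sundays fall on 2, 9, 16, 23; the last is February 23.
At the standard offset (UTC+07:00), 15:30 UTC + 7h = 22:30 Veleth Territory standard time.
The standard-time date in Veleth Territory, November 28, 2019, lies within the daylight-saving period (3 November 2019 – 23 February 2020), so Veleth Territory is on daylight time, UTC+08:00.
15:30 UTC + 8h = 23:30 Veleth Territory.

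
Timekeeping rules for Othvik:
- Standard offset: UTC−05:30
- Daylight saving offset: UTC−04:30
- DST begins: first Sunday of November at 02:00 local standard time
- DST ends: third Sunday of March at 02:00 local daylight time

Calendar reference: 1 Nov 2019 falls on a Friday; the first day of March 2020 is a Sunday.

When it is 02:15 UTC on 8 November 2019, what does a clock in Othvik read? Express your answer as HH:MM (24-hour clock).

1 November 2019 is a Friday, so the first Sunday is November 3.
1 March 2020 is a Sunday, so the first Sunday is March 1 and the third is March 15.
At the standard offset (UTC−05:30), 02:15 UTC − 5h30m = 20:45 Othvik standard time (rolling into the previous day, 7 November 2019).
The standard-time date in Othvik, 7 November 2019, falls between 3 November 2019 and 15 March 2020, so daylight saving is in effect and Othvik is at UTC−04:30.
02:15 UTC − 4h30m = 21:45 local (rolling into the previous day, 7 November 2019).

21:45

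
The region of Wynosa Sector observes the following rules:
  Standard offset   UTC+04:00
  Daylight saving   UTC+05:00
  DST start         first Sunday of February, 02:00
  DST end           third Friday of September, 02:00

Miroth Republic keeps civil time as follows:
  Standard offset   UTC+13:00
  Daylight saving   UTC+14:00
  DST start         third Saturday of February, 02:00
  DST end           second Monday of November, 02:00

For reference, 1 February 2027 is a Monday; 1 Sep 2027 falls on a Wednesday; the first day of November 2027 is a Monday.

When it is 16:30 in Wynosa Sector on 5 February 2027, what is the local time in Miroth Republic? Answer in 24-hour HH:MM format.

01:30

1 February 2027 is a Monday, so the first Sunday is February 7.
1 September 2027 is a Wednesday, so the first Friday is September 3 and the third is September 17.
5 February 2027 is outside the daylight-saving period (7 February – 17 September), so Wynosa Sector is on standard time, UTC+04:00.
16:30 Wynosa Sector − 4h = 12:30 UTC.
1 February 2027 is a Monday, so the first Saturday is February 6 and the third is February 20.
1 November 2027 is a Monday, so the first Monday is November 1 and the second is November 8.
At the standard offset (UTC+13:00), 12:30 UTC + 13h = 01:30 Miroth Republic standard time (rolling into the next day, 6 February 2027).
The standard-time date in Miroth Republic, 6 February 2027, is outside the daylight-saving period (20 February – 8 November), so Miroth Republic is on standard time, UTC+13:00.
12:30 UTC + 13h = 01:30 Miroth Republic (rolling into the next day, 6 February 2027).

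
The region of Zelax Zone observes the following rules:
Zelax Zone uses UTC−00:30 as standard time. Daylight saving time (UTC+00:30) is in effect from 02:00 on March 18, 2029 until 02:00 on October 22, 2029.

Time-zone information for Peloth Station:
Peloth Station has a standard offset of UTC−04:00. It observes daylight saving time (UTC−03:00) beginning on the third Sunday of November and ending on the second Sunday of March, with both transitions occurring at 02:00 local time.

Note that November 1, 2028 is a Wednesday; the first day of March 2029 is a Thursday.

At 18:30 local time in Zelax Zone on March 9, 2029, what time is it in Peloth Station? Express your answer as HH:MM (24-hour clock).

16:00

March 9, 2029 does not fall between 18 March and 22 October, so daylight saving is not in effect and Zelax Zone is at UTC−00:30.
18:30 Zelax Zone + 0h30m = 19:00 UTC.
1 November 2028 is a Wednesday, so the first Sunday is November 5 and the third is November 19.
1 March 2029 is a Thursday, so the first Sunday is March 4 and the second is March 11.
At the standard offset (UTC−04:00), 19:00 UTC − 4h = 15:00 Peloth Station standard time.
The standard-time date in Peloth Station, March 9, 2029, lies within the daylight-saving period (19 November 2028 – 11 March 2029), so Peloth Station is on daylight time, UTC−03:00.
19:00 UTC − 3h = 16:00 Peloth Station.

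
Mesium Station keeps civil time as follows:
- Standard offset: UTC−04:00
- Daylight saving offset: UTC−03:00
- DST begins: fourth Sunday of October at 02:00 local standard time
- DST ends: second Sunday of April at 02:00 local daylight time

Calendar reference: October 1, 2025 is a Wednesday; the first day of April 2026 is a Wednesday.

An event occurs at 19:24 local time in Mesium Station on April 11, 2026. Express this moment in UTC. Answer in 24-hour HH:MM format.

22:24

1 October 2025 is a Wednesday, so the first Sunday is October 5 and the fourth is October 26.
1 April 2026 is a Wednesday, so the first Sunday is April 5 and the second is April 12.
April 11, 2026 falls between 26 October 2025 and 12 April 2026, so daylight saving is in effect and Mesium Station is at UTC−03:00.
19:24 local + 3h = 22:24 UTC.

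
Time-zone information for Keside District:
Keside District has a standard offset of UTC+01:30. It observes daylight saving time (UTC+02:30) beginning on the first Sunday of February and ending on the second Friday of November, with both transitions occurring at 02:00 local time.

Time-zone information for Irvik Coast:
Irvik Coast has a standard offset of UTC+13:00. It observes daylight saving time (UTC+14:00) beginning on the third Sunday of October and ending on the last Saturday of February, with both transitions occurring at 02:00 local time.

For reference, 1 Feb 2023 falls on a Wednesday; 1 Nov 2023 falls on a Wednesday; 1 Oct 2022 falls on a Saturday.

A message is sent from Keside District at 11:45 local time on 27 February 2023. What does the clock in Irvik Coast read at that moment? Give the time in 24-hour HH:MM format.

1 February 2023 is a Wednesday, so the first Sunday is February 5.
1 November 2023 is a Wednesday, so the first Friday is November 3 and the second is November 10.
27 February 2023 lies within the daylight-saving period (5 February – 10 November), so Keside District is on daylight time, UTC+02:30.
11:45 Keside District − 2h30m = 09:15 UTC.
1 October 2022 is a Saturday, so the first Sunday is October 2 and the third is October 16.
1 February 2023 is a Wednesday, so Saturdays fall on 4, 11, 18, 25; the last is February 25.
At the standard offset (UTC+13:00), 09:15 UTC + 13h = 22:15 Irvik Coast standard time.
Daylight saving runs 16 October 2022 – 25 February 2023; the standard-time date in Irvik Coast, 27 February 2023, is outside that window, so Irvik Coast is on standard time at UTC+13:00.
09:15 UTC + 13h = 22:15 Irvik Coast.

22:15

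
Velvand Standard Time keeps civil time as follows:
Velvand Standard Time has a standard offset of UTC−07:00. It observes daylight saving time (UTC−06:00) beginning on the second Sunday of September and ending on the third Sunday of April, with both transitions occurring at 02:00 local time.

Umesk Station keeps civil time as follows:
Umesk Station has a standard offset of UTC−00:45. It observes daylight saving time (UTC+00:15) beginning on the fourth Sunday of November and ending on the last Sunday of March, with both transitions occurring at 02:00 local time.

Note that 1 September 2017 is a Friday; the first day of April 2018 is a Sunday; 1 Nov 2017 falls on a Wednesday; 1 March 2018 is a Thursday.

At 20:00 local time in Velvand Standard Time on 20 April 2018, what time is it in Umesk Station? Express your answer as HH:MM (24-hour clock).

1 September 2017 is a Friday, so the first Sunday is September 3 and the second is September 10.
1 April 2018 is a Sunday, so the first Sunday is April 1 and the third is April 15.
20 April 2018 does not fall between 10 September 2017 and 15 April 2018, so daylight saving is not in effect and Velvand Standard Time is at UTC−07:00.
20:00 Velvand Standard Time + 7h = 03:00 UTC (rolling into the next day, 21 April 2018).
1 November 2017 is a Wednesday, so the first Sunday is November 5 and the fourth is November 26.
1 March 2018 is a Thursday, so Sundays fall on 4, 11, 18, 25; the last is March 25.
At the standard offset (UTC−00:45), 03:00 UTC − 0h45m = 02:15 Umesk Station standard time.
The standard-time date in Umesk Station, 21 April 2018, is outside the daylight-saving period (26 November 2017 – 25 March 2018), so Umesk Station is on standard time, UTC−00:45.
03:00 UTC − 0h45m = 02:15 Umesk Station.

02:15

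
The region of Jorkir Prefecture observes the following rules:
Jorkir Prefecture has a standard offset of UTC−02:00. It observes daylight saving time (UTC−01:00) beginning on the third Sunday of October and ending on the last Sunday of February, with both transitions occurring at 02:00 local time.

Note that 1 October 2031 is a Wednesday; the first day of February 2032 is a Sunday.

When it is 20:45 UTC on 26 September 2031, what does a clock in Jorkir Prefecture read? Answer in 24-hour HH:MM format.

1 October 2031 is a Wednesday, so the first Sunday is October 5 and the third is October 19.
1 February 2032 is a Sunday, so Sundays fall on 1, 8, 15, 22, 29; the last is February 29.
At the standard offset (UTC−02:00), 20:45 UTC − 2h = 18:45 Jorkir Prefecture standard time.
The standard-time date in Jorkir Prefecture, 26 September 2031, does not fall between 19 October 2031 and 29 February 2032, so daylight saving is not in effect and Jorkir Prefecture is at UTC−02:00.
20:45 UTC − 2h = 18:45 local.

18:45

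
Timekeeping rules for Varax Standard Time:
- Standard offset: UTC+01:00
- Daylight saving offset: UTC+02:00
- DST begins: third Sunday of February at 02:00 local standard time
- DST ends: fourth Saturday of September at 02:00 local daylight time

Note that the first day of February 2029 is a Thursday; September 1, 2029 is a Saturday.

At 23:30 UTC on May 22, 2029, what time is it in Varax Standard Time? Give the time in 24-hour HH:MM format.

01:30

1 February 2029 is a Thursday, so the first Sunday is February 4 and the third is February 18.
1 September 2029 is a Saturday, so the first Saturday is September 1 and the fourth is September 22.
At the standard offset (UTC+01:00), 23:30 UTC + 1h = 00:30 Varax Standard Time standard time (rolling into the next day, 23 May 2029).
Daylight saving runs 18 February – 22 September; the standard-time date in Varax Standard Time, May 23, 2029, is inside that window, so Varax Standard Time is at UTC+02:00.
23:30 UTC + 2h = 01:30 local (rolling into the next day, 23 May 2029).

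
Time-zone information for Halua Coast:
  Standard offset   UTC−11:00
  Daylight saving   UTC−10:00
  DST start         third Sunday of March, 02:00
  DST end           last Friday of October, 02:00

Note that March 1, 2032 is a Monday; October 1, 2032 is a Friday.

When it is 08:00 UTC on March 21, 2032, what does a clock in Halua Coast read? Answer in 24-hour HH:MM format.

21:00

1 March 2032 is a Monday, so the first Sunday is March 7 and the third is March 21.
1 October 2032 is a Friday, so Fridays fall on 1, 8, 15, 22, 29; the last is October 29.
At the standard offset (UTC−11:00), 08:00 UTC − 11h = 21:00 Halua Coast standard time (rolling into the previous day, 20 March 2032).
The standard-time date in Halua Coast, March 20, 2032, is outside the daylight-saving period (21 March – 29 October), so Halua Coast is on standard time, UTC−11:00.
08:00 UTC − 11h = 21:00 local (rolling into the previous day, 20 March 2032).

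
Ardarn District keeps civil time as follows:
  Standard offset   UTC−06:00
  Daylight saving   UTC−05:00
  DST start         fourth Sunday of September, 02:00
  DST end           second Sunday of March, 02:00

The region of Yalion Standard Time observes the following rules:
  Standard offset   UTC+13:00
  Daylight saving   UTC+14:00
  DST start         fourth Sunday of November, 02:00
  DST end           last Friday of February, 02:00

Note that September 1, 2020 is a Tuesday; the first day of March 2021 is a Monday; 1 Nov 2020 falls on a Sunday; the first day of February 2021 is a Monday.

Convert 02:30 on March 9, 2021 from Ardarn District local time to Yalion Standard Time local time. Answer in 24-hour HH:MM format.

1 September 2020 is a Tuesday, so the first Sunday is September 6 and the fourth is September 27.
1 March 2021 is a Monday, so the first Sunday is March 7 and the second is March 14.
March 9, 2021 lies within the daylight-saving period (27 September 2020 – 14 March 2021), so Ardarn District is on daylight time, UTC−05:00.
02:30 Ardarn District + 5h = 07:30 UTC.
1 November 2020 is a Sunday, so the first Sunday is November 1 and the fourth is November 22.
1 February 2021 is a Monday, so Fridays fall on 5, 12, 19, 26; the last is February 26.
At the standard offset (UTC+13:00), 07:30 UTC + 13h = 20:30 Yalion Standard Time standard time.
Daylight saving runs 22 November 2020 – 26 February 2021; the standard-time date in Yalion Standard Time, March 9, 2021, is outside that window, so Yalion Standard Time is on standard time at UTC+13:00.
07:30 UTC + 13h = 20:30 Yalion Standard Time.

20:30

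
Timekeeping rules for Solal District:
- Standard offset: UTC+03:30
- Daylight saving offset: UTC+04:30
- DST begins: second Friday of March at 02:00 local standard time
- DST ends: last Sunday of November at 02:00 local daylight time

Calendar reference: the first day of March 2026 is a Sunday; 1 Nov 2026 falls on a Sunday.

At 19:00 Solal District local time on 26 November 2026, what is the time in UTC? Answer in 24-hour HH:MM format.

1 March 2026 is a Sunday, so the first Friday is March 6 and the second is March 13.
1 November 2026 is a Sunday, so Sundays fall on 1, 8, 15, 22, 29; the last is November 29.
26 November 2026 lies within the daylight-saving period (13 March – 29 November), so Solal District is on daylight time, UTC+04:30.
19:00 local − 4h30m = 14:30 UTC.

14:30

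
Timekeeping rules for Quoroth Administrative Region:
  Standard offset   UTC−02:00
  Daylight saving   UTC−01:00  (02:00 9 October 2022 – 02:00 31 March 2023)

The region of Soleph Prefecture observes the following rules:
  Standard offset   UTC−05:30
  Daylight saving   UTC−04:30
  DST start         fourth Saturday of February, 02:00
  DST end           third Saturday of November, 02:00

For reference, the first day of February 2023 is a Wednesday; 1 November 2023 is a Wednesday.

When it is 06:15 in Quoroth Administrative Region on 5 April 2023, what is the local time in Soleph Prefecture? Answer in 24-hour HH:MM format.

Daylight saving runs 9 October 2022 – 31 March 2023; 5 April 2023 is outside that window, so Quoroth Administrative Region is on standard time at UTC−02:00.
06:15 Quoroth Administrative Region + 2h = 08:15 UTC.
1 February 2023 is a Wednesday, so the first Saturday is February 4 and the fourth is February 25.
1 November 2023 is a Wednesday, so the first Saturday is November 4 and the third is November 18.
At the standard offset (UTC−05:30), 08:15 UTC − 5h30m = 02:45 Soleph Prefecture standard time.
The standard-time date in Soleph Prefecture, 5 April 2023, lies within the daylight-saving period (25 February – 18 November), so Soleph Prefecture is on daylight time, UTC−04:30.
08:15 UTC − 4h30m = 03:45 Soleph Prefecture.

03:45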